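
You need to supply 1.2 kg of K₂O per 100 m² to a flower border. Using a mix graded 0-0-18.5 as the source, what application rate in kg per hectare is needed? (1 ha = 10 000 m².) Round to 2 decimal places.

648.65 kg of product per hectare

Product per 100 m² = 1.2 / 18.5% = 6.48649 kg.
Convert to per hectare: 6.48649 × 100 = 648.649 kg.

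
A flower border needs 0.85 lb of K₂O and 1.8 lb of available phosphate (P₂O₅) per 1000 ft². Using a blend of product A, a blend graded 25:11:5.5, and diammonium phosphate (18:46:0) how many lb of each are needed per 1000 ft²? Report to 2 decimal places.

With a, b = lb per 1000 ft² of product A and diammonium phosphate:
K₂O: 0.055·a + 0·b = 0.85
P₂O₅: 0.11·a + 0.46·b = 1.8
Eliminate a: (row1) − 0.055/0.11·(row2) → -0.23·b = -0.05, so b = 0.217391.
Back-substitute: a = (0.85 − 0·0.217391) / 0.055 = 15.4545.

15.45 lb product A, 0.22 lb diammonium phosphate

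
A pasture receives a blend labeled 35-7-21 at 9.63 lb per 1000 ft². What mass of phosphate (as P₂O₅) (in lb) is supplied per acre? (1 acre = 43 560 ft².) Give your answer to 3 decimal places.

29.364 lb P₂O₅ per acre

P₂O₅ per 1000 ft² = 9.63 × 7% = 0.6741 lb.
Convert to per acre: 0.6741 × 43.56 = 29.3638 lb.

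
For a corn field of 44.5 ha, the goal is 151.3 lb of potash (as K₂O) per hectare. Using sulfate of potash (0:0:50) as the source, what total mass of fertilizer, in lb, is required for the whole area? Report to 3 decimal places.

13465.700 lb

Product per hectare = 151.3 / 50% = 302.6 lb.
Total product = 302.6 × 44.5 = 13465.7 lb.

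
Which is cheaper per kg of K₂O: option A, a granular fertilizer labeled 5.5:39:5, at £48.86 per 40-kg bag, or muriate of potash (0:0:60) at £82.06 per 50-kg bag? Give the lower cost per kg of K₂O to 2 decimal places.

£2.74 per kg K₂O (muriate of potash)

option A: K₂O per bag = 40 × 5% = 2 kg; cost = 48.86 / 2 = £24.4300/kg K₂O.
muriate of potash: K₂O per bag = 50 × 60% = 30 kg; cost = 82.06 / 30 = £2.7353/kg K₂O.
muriate of potash is cheaper.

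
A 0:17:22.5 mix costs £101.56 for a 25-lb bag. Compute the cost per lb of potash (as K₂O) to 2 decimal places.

K₂O in bag = 25 × 22.5% = 5.625 lb.
Cost per lb K₂O = £101.56 / 5.625 = £18.0551.

£18.06 per lb K₂O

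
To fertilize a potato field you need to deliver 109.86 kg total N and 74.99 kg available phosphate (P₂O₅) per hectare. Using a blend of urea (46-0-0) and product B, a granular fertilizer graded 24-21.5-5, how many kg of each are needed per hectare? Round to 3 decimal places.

56.848 kg urea, 348.791 kg product B

Let a = kg of urea, b = kg of product B (per hectare).
N: 0.46·a + 0.24·b = 109.86
P₂O₅: 0·a + 0.215·b = 74.99
Solving simultaneously: a = 56.8483, b = 348.7907.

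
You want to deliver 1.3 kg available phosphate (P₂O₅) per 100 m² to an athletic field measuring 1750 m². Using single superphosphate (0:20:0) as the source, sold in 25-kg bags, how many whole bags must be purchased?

5 bags

Product per 100 m² = 1.3 / 20% = 6.5 kg.
Total product = 6.5 × 1750 / 100 = 113.75 kg.
Bags = ⌈113.75 / 25⌉ = 5.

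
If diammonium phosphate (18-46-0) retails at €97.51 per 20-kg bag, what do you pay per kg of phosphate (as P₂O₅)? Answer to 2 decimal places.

P₂O₅ in bag = 20 × 46% = 9.2 kg.
Cost per kg P₂O₅ = €97.51 / 9.2 = €10.5989.

€10.60 per kg P₂O₅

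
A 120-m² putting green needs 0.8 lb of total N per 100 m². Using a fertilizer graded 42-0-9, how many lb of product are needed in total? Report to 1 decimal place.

Product per 100 m² = 0.8 / 42% = 1.90476 lb.
Total product = 1.90476 × 120 / 100 = 2.28571 lb.

2.3 lb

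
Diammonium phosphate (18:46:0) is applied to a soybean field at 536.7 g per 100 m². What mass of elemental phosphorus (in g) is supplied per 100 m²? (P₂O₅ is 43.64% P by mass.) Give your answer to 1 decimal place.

P₂O₅ per 100 m² = 536.7 × 46% = 246.882 g.
Elemental P = 246.882 × 0.4364 = 107.739 g per 100 m².

107.7 g P per hundred sq m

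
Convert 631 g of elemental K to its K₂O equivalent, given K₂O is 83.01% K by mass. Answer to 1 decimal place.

K₂O = 631 / 0.8301 = 760.149 g.

760.1 g K₂O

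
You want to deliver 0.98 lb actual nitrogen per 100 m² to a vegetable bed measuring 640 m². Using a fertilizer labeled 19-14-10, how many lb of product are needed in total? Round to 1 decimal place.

Product per 100 m² = 0.98 / 19% = 5.15789 lb.
Total product = 5.15789 × 640 / 100 = 33.0105 lb.

33.0 lb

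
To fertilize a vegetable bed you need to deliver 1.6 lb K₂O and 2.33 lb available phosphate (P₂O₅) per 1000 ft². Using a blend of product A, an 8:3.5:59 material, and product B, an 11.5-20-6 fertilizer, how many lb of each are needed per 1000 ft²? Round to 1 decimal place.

1.6 lb product A, 11.4 lb product B

Per-1000 ft² balance (a = product A, b = product B):
K₂O: 0.59·a + 0.06·b = 1.6
P₂O₅: 0.035·a + 0.2·b = 2.33
From row1: a = (1.6 − 0.06·b) / 0.59.
Into row2: 0.035·(1.6 − 0.06·b)/0.59 + 0.2·b = 2.33 → b = 11.3779, a = 1.55479.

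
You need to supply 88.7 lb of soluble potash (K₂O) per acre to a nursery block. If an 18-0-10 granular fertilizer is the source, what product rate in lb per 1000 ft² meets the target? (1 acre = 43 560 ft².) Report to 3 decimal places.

20.363 lb of product per thousand sq ft

Product per acre = 88.7 / 10% = 887 lb.
Convert to per 1000 ft²: 887 × 0.0229568 = 20.3627 lb.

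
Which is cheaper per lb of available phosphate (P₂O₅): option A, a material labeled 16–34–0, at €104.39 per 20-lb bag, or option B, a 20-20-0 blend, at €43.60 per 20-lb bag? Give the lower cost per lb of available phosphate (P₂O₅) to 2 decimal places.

€10.90 per lb P₂O₅ (option B)

option A: P₂O₅ per bag = 20 × 34% = 6.8 lb; cost = 104.39 / 6.8 = €15.3515/lb P₂O₅.
option B: P₂O₅ per bag = 20 × 20% = 4 lb; cost = 43.60 / 4 = €10.9000/lb P₂O₅.
option B is cheaper.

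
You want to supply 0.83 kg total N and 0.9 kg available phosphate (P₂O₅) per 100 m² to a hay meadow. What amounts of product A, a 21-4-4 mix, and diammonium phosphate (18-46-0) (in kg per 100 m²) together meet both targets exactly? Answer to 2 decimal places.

Per-100 m² balance (a = product A, b = diammonium phosphate):
N: 0.21·a + 0.18·b = 0.83
P₂O₅: 0.04·a + 0.46·b = 0.9
Solving simultaneously: a = 2.45861, b = 1.74273.

2.46 kg product A, 1.74 kg diammonium phosphate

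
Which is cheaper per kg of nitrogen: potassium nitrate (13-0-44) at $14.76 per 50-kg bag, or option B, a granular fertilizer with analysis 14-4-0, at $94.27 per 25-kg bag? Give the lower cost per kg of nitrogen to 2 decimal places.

$2.27 per kg N (potassium nitrate)

potassium nitrate: N per bag = 50 × 13% = 6.5 kg; cost = 14.76 / 6.5 = $2.2708/kg N.
option B: N per bag = 25 × 14% = 3.5 kg; cost = 94.27 / 3.5 = $26.9343/kg N.
potassium nitrate is cheaper.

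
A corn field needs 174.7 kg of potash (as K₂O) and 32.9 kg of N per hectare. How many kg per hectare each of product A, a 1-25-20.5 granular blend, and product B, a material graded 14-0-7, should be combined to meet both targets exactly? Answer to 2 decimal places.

791.25 kg product A, 178.48 kg product B

With a, b = kg per hectare of product A and product B:
K₂O: 0.205·a + 0.07·b = 174.7
N: 0.01·a + 0.14·b = 32.9
Eliminate b: (row1) − 0.07/0.14·(row2) → 0.2·a = 158.25, so a = 791.25.
Then b = (32.9 − 0.01·791.25) / 0.14 = 178.482.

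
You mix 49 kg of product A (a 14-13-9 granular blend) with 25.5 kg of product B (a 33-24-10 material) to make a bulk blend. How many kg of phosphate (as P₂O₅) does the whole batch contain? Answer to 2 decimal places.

12.49 kg P₂O₅

P₂O₅ mass = 13%×49 + 24%×25.5 = 12.49 kg.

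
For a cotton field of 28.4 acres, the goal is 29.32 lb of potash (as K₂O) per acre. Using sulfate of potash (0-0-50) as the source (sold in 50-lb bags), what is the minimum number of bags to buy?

34 bags

Product per acre = 29.32 / 50% = 58.64 lb.
Total product = 58.64 × 28.4 = 1665.38 lb.
Bags = ⌈1665.38 / 50⌉ = 34.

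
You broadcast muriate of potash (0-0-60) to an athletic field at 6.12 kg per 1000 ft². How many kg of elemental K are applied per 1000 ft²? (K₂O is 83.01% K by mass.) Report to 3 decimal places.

3.048 kg K per thousand sq ft

K₂O per 1000 ft² = 6.12 × 60% = 3.672 kg.
Elemental K = 3.672 × 0.8301 = 3.04813 kg per 1000 ft².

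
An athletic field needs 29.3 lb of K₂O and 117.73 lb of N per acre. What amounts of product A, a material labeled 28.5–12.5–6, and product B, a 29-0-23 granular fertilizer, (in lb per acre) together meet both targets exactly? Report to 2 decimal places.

Let a = lb of product A, b = lb of product B (per acre).
K₂O: 0.06·a + 0.23·b = 29.3
N: 0.285·a + 0.29·b = 117.73
From row1: a = (29.3 − 0.23·b) / 0.06.
Into row2: 0.285·(29.3 − 0.23·b)/0.06 + 0.29·b = 117.73 → b = 26.7227, a = 385.896.

385.90 lb product A, 26.72 lb product B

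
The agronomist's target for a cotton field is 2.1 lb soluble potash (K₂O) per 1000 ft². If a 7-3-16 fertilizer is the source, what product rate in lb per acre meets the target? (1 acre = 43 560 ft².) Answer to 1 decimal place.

571.7 lb of product per acre

Product per 1000 ft² = 2.1 / 16% = 13.125 lb.
Convert to per acre: 13.125 × 43.56 = 571.725 lb.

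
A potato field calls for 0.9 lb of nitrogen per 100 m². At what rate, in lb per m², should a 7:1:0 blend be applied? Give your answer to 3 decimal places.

0.129 lb of product per sq m

Product per 100 m² = 0.9 / 7% = 12.8571 lb.
Convert to per m²: 12.8571 × 0.01 = 0.128571 lb.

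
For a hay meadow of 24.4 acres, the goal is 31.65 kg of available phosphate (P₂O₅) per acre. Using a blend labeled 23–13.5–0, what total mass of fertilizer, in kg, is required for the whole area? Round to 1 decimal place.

Product per acre = 31.65 / 13.5% = 234.444 kg.
Total product = 234.444 × 24.4 = 5720.44 kg.

5720.4 kg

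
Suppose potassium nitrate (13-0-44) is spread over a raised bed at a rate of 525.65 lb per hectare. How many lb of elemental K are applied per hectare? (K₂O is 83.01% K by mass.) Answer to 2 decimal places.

191.99 lb K per hectare

K₂O per hectare = 525.65 × 44% = 231.286 lb.
Elemental K = 231.286 × 0.8301 = 191.991 lb per hectare.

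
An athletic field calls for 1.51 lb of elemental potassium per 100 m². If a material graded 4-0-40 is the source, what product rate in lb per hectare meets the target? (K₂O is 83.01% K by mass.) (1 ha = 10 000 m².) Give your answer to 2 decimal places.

As K₂O: 1.51 / 0.8301 = 1.81906 lb per 100 m².
Product per 100 m² = 1.81906 / 40% = 4.54764 lb.
Convert to per hectare: 4.54764 × 100 = 454.764 lb.

454.76 lb of product per hectare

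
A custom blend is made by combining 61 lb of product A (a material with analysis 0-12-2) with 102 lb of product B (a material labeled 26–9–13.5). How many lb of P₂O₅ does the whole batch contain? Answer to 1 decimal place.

16.5 lb P₂O₅

P₂O₅ mass = 12%×61 + 9%×102 = 16.5 lb.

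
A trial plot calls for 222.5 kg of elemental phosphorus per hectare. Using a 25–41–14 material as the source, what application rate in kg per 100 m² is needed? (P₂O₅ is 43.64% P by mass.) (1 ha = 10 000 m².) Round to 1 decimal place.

12.4 kg of product per hundred sq m

As P₂O₅: 222.5 / 0.4364 = 509.853 kg per hectare.
Product per hectare = 509.853 / 41% = 1243.54 kg.
Convert to per 100 m²: 1243.54 × 0.01 = 12.4354 kg.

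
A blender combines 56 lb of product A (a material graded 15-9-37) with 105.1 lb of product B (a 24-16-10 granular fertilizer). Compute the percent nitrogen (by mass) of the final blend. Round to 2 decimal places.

Total mass = 56 + 105.1 = 161.1 lb.
N mass = 15%×56 + 24%×105.1 = 33.624 lb.
% N = 33.624 / 161.1 = 20.8715%.

20.87% N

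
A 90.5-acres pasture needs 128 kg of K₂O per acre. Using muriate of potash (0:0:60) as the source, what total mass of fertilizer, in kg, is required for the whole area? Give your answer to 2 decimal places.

19306.67 kg

Product per acre = 128 / 60% = 213.333 kg.
Total product = 213.333 × 90.5 = 19306.667 kg.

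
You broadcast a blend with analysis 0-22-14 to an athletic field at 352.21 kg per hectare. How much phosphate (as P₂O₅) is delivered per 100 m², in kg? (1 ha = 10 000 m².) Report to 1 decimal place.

0.8 kg P₂O₅ per hundred sq m

P₂O₅ per hectare = 352.21 × 22% = 77.4862 kg.
Convert to per 100 m²: 77.4862 × 0.01 = 0.774862 kg.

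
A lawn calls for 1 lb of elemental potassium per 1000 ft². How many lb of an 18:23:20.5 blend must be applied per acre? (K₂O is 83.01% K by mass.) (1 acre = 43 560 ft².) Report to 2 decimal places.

255.98 lb of product per acre

As K₂O: 1 / 0.8301 = 1.20467 lb per 1000 ft².
Product per 1000 ft² = 1.20467 / 20.5% = 5.87646 lb.
Convert to per acre: 5.87646 × 43.56 = 255.979 lb.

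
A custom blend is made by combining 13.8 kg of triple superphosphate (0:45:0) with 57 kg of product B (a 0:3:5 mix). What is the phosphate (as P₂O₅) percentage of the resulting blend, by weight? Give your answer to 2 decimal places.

11.19% P₂O₅

Total mass = 13.8 + 57 = 70.8 kg.
P₂O₅ mass = 45%×13.8 + 3%×57 = 7.92 kg.
% P₂O₅ = 7.92 / 70.8 = 11.1864%.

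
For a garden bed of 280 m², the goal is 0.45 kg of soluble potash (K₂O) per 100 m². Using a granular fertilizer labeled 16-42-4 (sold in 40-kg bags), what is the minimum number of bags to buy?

1 bags

Product per 100 m² = 0.45 / 4% = 11.25 kg.
Total product = 11.25 × 280 / 100 = 31.5 kg.
Bags = ⌈31.5 / 40⌉ = 1.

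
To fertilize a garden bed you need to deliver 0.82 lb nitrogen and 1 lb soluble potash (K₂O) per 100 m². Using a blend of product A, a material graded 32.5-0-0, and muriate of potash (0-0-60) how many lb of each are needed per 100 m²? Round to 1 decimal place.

Let a = lb of product A, b = lb of muriate of potash (per 100 m²).
N: 0.325·a + 0·b = 0.82
K₂O: 0·a + 0.6·b = 1
Solving simultaneously: a = 2.52308, b = 1.66667.

2.5 lb product A, 1.7 lb muriate of potash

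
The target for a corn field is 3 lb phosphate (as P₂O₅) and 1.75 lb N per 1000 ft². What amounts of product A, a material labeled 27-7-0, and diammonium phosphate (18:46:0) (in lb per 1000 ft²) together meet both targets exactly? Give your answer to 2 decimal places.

With a, b = lb per 1000 ft² of product A and diammonium phosphate:
P₂O₅: 0.07·a + 0.46·b = 3
N: 0.27·a + 0.18·b = 1.75
Eliminate a: (row1) − 0.07/0.27·(row2) → 0.413333·b = 2.5463, so b = 6.16039.
Back-substitute: a = (3 − 0.46·6.16039) / 0.07 = 2.37455.

2.37 lb product A, 6.16 lb diammonium phosphate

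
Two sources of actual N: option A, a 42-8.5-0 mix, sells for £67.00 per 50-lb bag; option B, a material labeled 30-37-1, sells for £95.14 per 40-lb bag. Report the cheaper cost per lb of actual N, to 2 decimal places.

option A: N per bag = 50 × 42% = 21 lb; cost = 67.00 / 21 = £3.1905/lb N.
option B: N per bag = 40 × 30% = 12 lb; cost = 95.14 / 12 = £7.9283/lb N.
option A is cheaper.

£3.19 per lb N (option A)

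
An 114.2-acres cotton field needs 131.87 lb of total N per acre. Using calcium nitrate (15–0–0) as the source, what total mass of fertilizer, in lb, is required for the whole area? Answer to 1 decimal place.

Product per acre = 131.87 / 15% = 879.133 lb.
Total product = 879.133 × 114.2 = 100397.03 lb.

100397.0 lb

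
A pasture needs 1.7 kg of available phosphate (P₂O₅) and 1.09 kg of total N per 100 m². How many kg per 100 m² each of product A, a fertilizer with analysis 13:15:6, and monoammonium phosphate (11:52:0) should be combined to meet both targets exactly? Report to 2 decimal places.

7.43 kg product A, 1.13 kg monoammonium phosphate

Per-100 m² balance (a = product A, b = monoammonium phosphate):
P₂O₅: 0.15·a + 0.52·b = 1.7
N: 0.13·a + 0.11·b = 1.09
Solving simultaneously: a = 7.43249, b = 1.12524.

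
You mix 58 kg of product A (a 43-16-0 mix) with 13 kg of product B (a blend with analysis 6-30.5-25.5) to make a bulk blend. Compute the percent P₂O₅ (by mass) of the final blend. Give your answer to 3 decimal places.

18.655% P₂O₅

Total mass = 58 + 13 = 71 kg.
P₂O₅ mass = 16%×58 + 30.5%×13 = 13.245 kg.
% P₂O₅ = 13.245 / 71 = 18.6549%.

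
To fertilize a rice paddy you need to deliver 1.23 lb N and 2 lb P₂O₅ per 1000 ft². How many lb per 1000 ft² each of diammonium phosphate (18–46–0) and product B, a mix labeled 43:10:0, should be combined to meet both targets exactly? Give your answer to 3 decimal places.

4.099 lb diammonium phosphate, 1.145 lb product B

Per-1000 ft² balance (a = diammonium phosphate, b = product B):
N: 0.18·a + 0.43·b = 1.23
P₂O₅: 0.46·a + 0.1·b = 2
Solving simultaneously: a = 4.098999, b = 1.14461.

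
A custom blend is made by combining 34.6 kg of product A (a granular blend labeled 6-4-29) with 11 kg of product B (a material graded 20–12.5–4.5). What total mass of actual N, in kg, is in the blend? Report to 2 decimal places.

N mass = 6%×34.6 + 20%×11 = 4.276 kg.

4.28 kg N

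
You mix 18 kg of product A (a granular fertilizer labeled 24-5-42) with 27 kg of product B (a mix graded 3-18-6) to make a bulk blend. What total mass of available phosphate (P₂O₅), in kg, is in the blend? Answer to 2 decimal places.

P₂O₅ mass = 5%×18 + 18%×27 = 5.76 kg.

5.76 kg P₂O₅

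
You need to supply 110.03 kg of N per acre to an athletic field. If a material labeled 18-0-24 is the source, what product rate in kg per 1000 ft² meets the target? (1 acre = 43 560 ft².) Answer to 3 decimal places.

Product per acre = 110.03 / 18% = 611.278 kg.
Convert to per 1000 ft²: 611.278 × 0.0229568 = 14.03301 kg.

14.033 kg of product per thousand sq ft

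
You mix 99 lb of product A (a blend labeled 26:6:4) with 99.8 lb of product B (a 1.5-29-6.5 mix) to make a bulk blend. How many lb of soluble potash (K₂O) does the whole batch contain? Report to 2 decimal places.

K₂O mass = 4%×99 + 6.5%×99.8 = 10.447 lb.

10.45 lb K₂O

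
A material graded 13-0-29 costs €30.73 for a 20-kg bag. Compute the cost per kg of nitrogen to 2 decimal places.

€11.82 per kg N

N in bag = 20 × 13% = 2.6 kg.
Cost per kg N = €30.73 / 2.6 = €11.8192.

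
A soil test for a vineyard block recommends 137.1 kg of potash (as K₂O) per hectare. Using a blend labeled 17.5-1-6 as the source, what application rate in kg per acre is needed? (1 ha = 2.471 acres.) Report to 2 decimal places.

Product per hectare = 137.1 / 6% = 2285 kg.
Convert to per acre: 2285 × 0.404694 = 924.727 kg.

924.73 kg of product per acre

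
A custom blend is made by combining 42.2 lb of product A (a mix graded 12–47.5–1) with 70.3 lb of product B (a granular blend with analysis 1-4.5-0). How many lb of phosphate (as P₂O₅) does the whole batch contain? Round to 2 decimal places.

P₂O₅ mass = 47.5%×42.2 + 4.5%×70.3 = 23.2085 lb.

23.21 lb P₂O₅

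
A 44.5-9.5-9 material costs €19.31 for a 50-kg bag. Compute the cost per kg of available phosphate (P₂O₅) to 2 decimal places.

€4.07 per kg P₂O₅

P₂O₅ in bag = 50 × 9.5% = 4.75 kg.
Cost per kg P₂O₅ = €19.31 / 4.75 = €4.0653.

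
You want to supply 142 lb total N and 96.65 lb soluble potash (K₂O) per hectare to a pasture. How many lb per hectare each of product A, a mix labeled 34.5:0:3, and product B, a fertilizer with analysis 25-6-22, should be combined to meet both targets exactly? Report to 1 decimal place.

Let a = lb of product A, b = lb of product B (per hectare).
N: 0.345·a + 0.25·b = 142
K₂O: 0.03·a + 0.22·b = 96.65
Eliminate a: (row1) − 0.345/0.03·(row2) → -2.28·b = -969.475, so b = 425.208.
Back-substitute: a = (142 − 0.25·425.208) / 0.345 = 103.472.

103.5 lb product A, 425.2 lb product B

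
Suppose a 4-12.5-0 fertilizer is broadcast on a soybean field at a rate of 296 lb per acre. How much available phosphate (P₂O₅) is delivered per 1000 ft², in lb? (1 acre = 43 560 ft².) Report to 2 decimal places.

0.85 lb P₂O₅ per thousand sq ft

P₂O₅ per acre = 296 × 12.5% = 37 lb.
Convert to per 1000 ft²: 37 × 0.0229568 = 0.849403 lb.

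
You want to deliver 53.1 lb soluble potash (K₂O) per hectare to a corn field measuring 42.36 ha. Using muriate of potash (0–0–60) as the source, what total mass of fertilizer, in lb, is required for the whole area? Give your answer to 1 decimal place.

Product per hectare = 53.1 / 60% = 88.5 lb.
Total product = 88.5 × 42.36 = 3748.86 lb.

3748.9 lb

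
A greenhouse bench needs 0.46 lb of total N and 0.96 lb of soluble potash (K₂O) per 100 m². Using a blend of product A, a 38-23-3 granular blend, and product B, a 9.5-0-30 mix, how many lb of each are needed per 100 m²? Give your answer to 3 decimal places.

Let a = lb of product A, b = lb of product B (per 100 m²).
N: 0.38·a + 0.095·b = 0.46
K₂O: 0.03·a + 0.3·b = 0.96
Eliminate a: (row1) − 0.38/0.03·(row2) → -3.705·b = -11.7, so b = 3.15789.
Back-substitute: a = (0.46 − 0.095·3.15789) / 0.38 = 0.421053.

0.421 lb product A, 3.158 lb product B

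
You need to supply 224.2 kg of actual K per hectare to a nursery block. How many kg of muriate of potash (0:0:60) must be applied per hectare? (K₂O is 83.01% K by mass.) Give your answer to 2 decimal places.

450.15 kg of product per hectare

As K₂O: 224.2 / 0.8301 = 270.088 kg per hectare.
Product per hectare = 270.088 / 60% = 450.147 kg.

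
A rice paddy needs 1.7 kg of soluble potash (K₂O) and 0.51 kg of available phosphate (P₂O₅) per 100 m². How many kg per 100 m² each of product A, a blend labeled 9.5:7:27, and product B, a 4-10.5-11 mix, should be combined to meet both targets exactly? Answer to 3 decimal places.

Per-100 m² balance (a = product A, b = product B):
K₂O: 0.27·a + 0.11·b = 1.7
P₂O₅: 0.07·a + 0.105·b = 0.51
Solving simultaneously: a = 5.92736, b = 0.905569.

5.927 kg product A, 0.906 kg product B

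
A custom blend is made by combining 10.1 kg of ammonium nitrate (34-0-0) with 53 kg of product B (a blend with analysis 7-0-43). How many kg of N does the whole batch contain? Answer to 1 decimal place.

N mass = 34%×10.1 + 7%×53 = 7.144 kg.

7.1 kg N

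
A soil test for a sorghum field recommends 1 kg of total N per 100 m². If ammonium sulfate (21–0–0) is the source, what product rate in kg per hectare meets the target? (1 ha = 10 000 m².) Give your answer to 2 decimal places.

476.19 kg of product per hectare

Product per 100 m² = 1 / 21% = 4.7619 kg.
Convert to per hectare: 4.7619 × 100 = 476.1905 kg.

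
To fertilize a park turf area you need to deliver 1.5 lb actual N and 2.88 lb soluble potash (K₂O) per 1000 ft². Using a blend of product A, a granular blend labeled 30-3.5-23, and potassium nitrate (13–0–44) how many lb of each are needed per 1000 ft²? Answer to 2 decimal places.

2.80 lb product A, 5.08 lb potassium nitrate

Per-1000 ft² balance (a = product A, b = potassium nitrate):
N: 0.3·a + 0.13·b = 1.5
K₂O: 0.23·a + 0.44·b = 2.88
Eliminate a: (row1) − 0.3/0.23·(row2) → -0.443913·b = -2.25652, so b = 5.08325.
Back-substitute: a = (1.5 − 0.13·5.08325) / 0.3 = 2.79726.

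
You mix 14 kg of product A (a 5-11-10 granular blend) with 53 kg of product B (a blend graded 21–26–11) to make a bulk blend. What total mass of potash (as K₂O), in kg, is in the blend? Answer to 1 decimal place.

7.2 kg K₂O

K₂O mass = 10%×14 + 11%×53 = 7.23 kg.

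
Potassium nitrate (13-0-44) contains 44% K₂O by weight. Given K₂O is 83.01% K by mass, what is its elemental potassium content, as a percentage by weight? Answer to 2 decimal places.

%K = 44 × 0.8301 = 36.5244%.

36.52% K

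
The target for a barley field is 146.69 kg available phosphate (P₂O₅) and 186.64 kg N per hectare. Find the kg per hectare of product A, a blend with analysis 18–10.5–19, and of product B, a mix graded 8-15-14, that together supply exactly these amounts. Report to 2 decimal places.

874.24 kg product A, 365.97 kg product B

Per-hectare balance (a = product A, b = product B):
P₂O₅: 0.105·a + 0.15·b = 146.69
N: 0.18·a + 0.08·b = 186.64
From row1: a = (146.69 − 0.15·b) / 0.105.
Into row2: 0.18·(146.69 − 0.15·b)/0.105 + 0.08·b = 186.64 → b = 365.968, a = 874.237.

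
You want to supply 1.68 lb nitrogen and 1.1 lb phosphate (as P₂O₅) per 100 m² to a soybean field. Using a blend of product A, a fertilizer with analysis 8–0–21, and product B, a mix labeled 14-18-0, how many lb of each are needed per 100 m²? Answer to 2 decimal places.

10.31 lb product A, 6.11 lb product B

Let a = lb of product A, b = lb of product B (per 100 m²).
N: 0.08·a + 0.14·b = 1.68
P₂O₅: 0·a + 0.18·b = 1.1
Solving simultaneously: a = 10.3056, b = 6.11111.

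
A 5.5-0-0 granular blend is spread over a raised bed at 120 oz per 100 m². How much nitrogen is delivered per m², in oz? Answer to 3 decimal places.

nitrogen per 100 m² = 120 × 5.5% = 6.6 oz.
Convert to per m²: 6.6 × 0.01 = 0.066 oz.

0.066 oz N per sq m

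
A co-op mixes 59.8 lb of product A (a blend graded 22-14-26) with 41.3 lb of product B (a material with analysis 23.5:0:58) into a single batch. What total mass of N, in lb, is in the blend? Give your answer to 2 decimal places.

22.86 lb N

N mass = 22%×59.8 + 23.5%×41.3 = 22.8615 lb.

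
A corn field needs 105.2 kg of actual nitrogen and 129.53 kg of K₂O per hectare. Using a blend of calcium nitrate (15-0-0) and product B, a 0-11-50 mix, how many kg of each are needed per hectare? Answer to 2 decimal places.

With a, b = kg per hectare of calcium nitrate and product B:
N: 0.15·a + 0·b = 105.2
K₂O: 0·a + 0.5·b = 129.53
Solving simultaneously: a = 701.333, b = 259.06.

701.33 kg calcium nitrate, 259.06 kg product B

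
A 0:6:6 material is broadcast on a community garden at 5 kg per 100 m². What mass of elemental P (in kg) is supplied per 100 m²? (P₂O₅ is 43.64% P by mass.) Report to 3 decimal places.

P₂O₅ per 100 m² = 5 × 6% = 0.3 kg.
Elemental P = 0.3 × 0.4364 = 0.13092 kg per 100 m².

0.131 kg P per hundred sq m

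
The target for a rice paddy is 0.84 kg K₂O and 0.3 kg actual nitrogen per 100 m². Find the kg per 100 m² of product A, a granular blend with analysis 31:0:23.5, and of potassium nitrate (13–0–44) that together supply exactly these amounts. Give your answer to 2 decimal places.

0.22 kg product A, 1.79 kg potassium nitrate

Per-100 m² balance (a = product A, b = potassium nitrate):
K₂O: 0.235·a + 0.44·b = 0.84
N: 0.31·a + 0.13·b = 0.3
Solving simultaneously: a = 0.215399, b = 1.79405.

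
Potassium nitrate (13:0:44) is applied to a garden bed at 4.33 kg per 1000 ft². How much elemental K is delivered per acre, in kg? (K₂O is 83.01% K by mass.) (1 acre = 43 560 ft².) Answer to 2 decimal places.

68.89 kg K per acre

K₂O per 1000 ft² = 4.33 × 44% = 1.9052 kg.
Elemental K = 1.9052 × 0.8301 = 1.58151 kg per 1000 ft².
Convert to per acre: 1.58151 × 43.56 = 68.8904 kg.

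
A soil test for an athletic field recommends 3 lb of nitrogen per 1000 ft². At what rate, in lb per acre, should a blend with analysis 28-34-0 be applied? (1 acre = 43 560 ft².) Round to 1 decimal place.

Product per 1000 ft² = 3 / 28% = 10.7143 lb.
Convert to per acre: 10.7143 × 43.56 = 466.714 lb.

466.7 lb of product per acre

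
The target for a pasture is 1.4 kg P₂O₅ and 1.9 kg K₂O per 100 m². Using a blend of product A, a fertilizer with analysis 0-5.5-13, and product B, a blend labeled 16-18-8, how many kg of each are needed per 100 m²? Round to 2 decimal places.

With a, b = kg per 100 m² of product A and product B:
P₂O₅: 0.055·a + 0.18·b = 1.4
K₂O: 0.13·a + 0.08·b = 1.9
Solving simultaneously: a = 12.1053, b = 4.07895.

12.11 kg product A, 4.08 kg product B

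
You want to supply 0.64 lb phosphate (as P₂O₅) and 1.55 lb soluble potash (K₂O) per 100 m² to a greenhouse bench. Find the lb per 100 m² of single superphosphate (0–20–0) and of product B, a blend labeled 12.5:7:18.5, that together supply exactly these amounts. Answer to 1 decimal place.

0.3 lb single superphosphate, 8.4 lb product B

Per-100 m² balance (a = single superphosphate, b = product B):
P₂O₅: 0.2·a + 0.07·b = 0.64
K₂O: 0·a + 0.185·b = 1.55
Solving simultaneously: a = 0.267568, b = 8.37838.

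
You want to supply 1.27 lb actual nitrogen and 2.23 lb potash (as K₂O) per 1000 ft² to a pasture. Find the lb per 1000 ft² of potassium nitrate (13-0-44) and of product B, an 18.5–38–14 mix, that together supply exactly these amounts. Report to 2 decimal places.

Let a = lb of potassium nitrate, b = lb of product B (per 1000 ft²).
N: 0.13·a + 0.185·b = 1.27
K₂O: 0.44·a + 0.14·b = 2.23
Eliminate a: (row1) − 0.13/0.44·(row2) → 0.143636·b = 0.611136, so b = 4.25475.
Back-substitute: a = (1.27 − 0.185·4.25475) / 0.13 = 3.7144.

3.71 lb potassium nitrate, 4.25 lb product B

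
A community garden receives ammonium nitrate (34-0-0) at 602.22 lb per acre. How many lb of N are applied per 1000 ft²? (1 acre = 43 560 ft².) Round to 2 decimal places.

4.70 lb N per thousand sq ft

nitrogen per acre = 602.22 × 34% = 204.755 lb.
Convert to per 1000 ft²: 204.755 × 0.0229568 = 4.70052 lb.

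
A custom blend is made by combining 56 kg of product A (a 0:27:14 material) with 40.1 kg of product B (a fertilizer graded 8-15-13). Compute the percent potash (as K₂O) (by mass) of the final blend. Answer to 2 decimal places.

Total mass = 56 + 40.1 = 96.1 kg.
K₂O mass = 14%×56 + 13%×40.1 = 13.053 kg.
% K₂O = 13.053 / 96.1 = 13.5827%.

13.58% K₂O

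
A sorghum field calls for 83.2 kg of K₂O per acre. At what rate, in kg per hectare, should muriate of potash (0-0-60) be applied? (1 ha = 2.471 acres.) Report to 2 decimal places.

342.65 kg of product per hectare

Product per acre = 83.2 / 60% = 138.667 kg.
Convert to per hectare: 138.667 × 2.471 = 342.645 kg.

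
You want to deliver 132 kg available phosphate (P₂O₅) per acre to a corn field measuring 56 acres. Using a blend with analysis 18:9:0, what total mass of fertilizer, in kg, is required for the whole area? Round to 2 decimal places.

Product per acre = 132 / 9% = 1466.67 kg.
Total product = 1466.67 × 56 = 82133.333 kg.

82133.33 kg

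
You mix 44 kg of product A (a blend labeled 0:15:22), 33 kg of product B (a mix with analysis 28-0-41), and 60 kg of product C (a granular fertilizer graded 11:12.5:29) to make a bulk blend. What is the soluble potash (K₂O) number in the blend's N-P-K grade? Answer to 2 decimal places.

29.64% K₂O

Total mass = 44 + 33 + 60 = 137 kg.
K₂O mass = 22%×44 + 41%×33 + 29%×60 = 40.61 kg.
% K₂O = 40.61 / 137 = 29.6423%.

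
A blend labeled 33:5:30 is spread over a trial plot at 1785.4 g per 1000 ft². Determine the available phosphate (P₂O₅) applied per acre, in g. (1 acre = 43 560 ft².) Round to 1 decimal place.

P₂O₅ per 1000 ft² = 1785.4 × 5% = 89.27 g.
Convert to per acre: 89.27 × 43.56 = 3888.601 g.

3888.6 g P₂O₅ per acre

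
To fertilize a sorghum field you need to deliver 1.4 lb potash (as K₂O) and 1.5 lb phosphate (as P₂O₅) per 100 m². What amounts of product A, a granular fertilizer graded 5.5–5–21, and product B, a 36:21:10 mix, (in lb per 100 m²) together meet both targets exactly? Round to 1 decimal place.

Per-100 m² balance (a = product A, b = product B):
K₂O: 0.21·a + 0.1·b = 1.4
P₂O₅: 0.05·a + 0.21·b = 1.5
Eliminate b: (row1) − 0.1/0.21·(row2) → 0.18619·a = 0.685714, so a = 3.68286.
Then b = (1.5 − 0.05·3.68286) / 0.21 = 6.26598.

3.7 lb product A, 6.3 lb product B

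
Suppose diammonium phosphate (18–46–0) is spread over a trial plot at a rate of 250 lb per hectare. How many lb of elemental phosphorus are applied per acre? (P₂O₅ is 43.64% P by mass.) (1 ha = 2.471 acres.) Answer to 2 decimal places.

20.31 lb P per acre

P₂O₅ per hectare = 250 × 46% = 115 lb.
Elemental P = 115 × 0.4364 = 50.186 lb per hectare.
Convert to per acre: 50.186 × 0.404694 = 20.309996 lb.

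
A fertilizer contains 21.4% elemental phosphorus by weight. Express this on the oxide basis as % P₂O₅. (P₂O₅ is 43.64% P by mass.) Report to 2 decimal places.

%P₂O₅ = 21.4 / 0.4364 = 49.0376%.

49.04% P₂O₅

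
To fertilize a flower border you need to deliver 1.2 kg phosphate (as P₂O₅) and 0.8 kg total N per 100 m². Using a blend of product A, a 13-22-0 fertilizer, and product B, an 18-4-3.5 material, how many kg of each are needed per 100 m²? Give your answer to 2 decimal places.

With a, b = kg per 100 m² of product A and product B:
P₂O₅: 0.22·a + 0.04·b = 1.2
N: 0.13·a + 0.18·b = 0.8
Solving simultaneously: a = 5.34884, b = 0.581395.

5.35 kg product A, 0.58 kg product B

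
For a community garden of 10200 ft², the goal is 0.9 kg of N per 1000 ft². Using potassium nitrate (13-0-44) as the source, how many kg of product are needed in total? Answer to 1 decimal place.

Product per 1000 ft² = 0.9 / 13% = 6.92308 kg.
Total product = 6.92308 × 10200 / 1000 = 70.6154 kg.

70.6 kg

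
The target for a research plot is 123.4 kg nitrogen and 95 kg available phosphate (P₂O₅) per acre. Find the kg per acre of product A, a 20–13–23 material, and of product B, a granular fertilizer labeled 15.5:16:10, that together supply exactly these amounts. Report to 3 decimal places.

With a, b = kg per acre of product A and product B:
N: 0.2·a + 0.155·b = 123.4
P₂O₅: 0.13·a + 0.16·b = 95
Eliminate a: (row1) − 0.2/0.13·(row2) → -0.0911538·b = -22.7538, so b = 249.6203.
Back-substitute: a = (123.4 − 0.155·249.6203) / 0.2 = 423.5443.

423.544 kg product A, 249.620 kg product B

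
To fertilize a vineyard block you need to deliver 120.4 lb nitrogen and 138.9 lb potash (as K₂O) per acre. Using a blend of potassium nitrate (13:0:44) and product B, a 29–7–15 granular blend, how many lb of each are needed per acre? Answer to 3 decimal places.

Per-acre balance (a = potassium nitrate, b = product B):
N: 0.13·a + 0.29·b = 120.4
K₂O: 0.44·a + 0.15·b = 138.9
From row1: a = (120.4 − 0.29·b) / 0.13.
Into row2: 0.44·(120.4 − 0.29·b)/0.13 + 0.15·b = 138.9 → b = 323.02498, a = 205.5597.

205.560 lb potassium nitrate, 323.025 lb product B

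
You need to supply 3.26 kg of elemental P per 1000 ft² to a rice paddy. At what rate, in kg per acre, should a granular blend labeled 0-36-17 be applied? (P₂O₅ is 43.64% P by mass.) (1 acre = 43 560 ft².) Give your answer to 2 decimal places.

903.90 kg of product per acre

As P₂O₅: 3.26 / 0.4364 = 7.47021 kg per 1000 ft².
Product per 1000 ft² = 7.47021 / 36% = 20.7506 kg.
Convert to per acre: 20.7506 × 43.56 = 903.896 kg.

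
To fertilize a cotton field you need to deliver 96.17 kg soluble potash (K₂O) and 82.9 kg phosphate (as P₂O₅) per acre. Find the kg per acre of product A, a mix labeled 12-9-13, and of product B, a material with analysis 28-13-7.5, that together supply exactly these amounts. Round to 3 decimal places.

With a, b = kg per acre of product A and product B:
K₂O: 0.13·a + 0.075·b = 96.17
P₂O₅: 0.09·a + 0.13·b = 82.9
Eliminate a: (row1) − 0.13/0.09·(row2) → -0.112778·b = -23.5744, so b = 209.03448.
Back-substitute: a = (96.17 − 0.075·209.03448) / 0.13 = 619.1724.

619.172 kg product A, 209.034 kg product B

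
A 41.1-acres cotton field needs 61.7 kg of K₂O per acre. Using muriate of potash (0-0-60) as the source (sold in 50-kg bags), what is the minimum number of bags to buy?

Product per acre = 61.7 / 60% = 102.833 kg.
Total product = 102.833 × 41.1 = 4226.45 kg.
Bags = ⌈4226.45 / 50⌉ = 85.

85 bags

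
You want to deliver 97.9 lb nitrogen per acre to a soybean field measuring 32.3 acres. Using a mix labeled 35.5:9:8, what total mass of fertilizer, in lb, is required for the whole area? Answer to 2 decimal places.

Product per acre = 97.9 / 35.5% = 275.775 lb.
Total product = 275.775 × 32.3 = 8907.521 lb.

8907.52 lb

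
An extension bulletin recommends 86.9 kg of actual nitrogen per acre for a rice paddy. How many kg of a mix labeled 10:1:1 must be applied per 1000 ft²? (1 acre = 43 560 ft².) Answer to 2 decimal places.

Product per acre = 86.9 / 10% = 869 kg.
Convert to per 1000 ft²: 869 × 0.0229568 = 19.9495 kg.

19.95 kg of product per thousand sq ft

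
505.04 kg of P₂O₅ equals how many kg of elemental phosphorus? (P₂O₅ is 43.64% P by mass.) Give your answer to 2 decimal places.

P = 505.04 × 0.4364 = 220.399 kg.

220.40 kg P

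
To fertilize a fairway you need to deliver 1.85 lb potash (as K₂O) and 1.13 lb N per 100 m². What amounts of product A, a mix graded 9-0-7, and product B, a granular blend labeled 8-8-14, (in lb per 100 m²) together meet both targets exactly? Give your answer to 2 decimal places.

1.46 lb product A, 12.49 lb product B

Per-100 m² balance (a = product A, b = product B):
K₂O: 0.07·a + 0.14·b = 1.85
N: 0.09·a + 0.08·b = 1.13
Eliminate b: (row1) − 0.14/0.08·(row2) → -0.0875·a = -0.1275, so a = 1.45714.
Then b = (1.13 − 0.09·1.45714) / 0.08 = 12.4857.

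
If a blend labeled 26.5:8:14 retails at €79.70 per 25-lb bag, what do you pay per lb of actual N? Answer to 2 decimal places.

N in bag = 25 × 26.5% = 6.625 lb.
Cost per lb N = €79.70 / 6.625 = €12.0302.

€12.03 per lb N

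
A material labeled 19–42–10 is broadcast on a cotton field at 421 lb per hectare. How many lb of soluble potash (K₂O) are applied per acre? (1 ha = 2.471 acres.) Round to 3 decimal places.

K₂O per hectare = 421 × 10% = 42.1 lb.
Convert to per acre: 42.1 × 0.404694 = 17.0376 lb.

17.038 lb K₂O per acre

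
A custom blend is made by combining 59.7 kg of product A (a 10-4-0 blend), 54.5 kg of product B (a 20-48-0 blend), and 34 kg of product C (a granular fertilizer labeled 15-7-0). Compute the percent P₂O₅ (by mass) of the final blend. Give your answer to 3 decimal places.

Total mass = 59.7 + 54.5 + 34 = 148.2 kg.
P₂O₅ mass = 4%×59.7 + 48%×54.5 + 7%×34 = 30.928 kg.
% P₂O₅ = 30.928 / 148.2 = 20.8691%.

20.869% P₂O₅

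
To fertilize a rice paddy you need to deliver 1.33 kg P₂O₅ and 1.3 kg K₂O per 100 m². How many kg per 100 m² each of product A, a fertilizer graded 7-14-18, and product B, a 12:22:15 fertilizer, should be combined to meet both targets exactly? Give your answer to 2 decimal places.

Let a = kg of product A, b = kg of product B (per 100 m²).
P₂O₅: 0.14·a + 0.22·b = 1.33
K₂O: 0.18·a + 0.15·b = 1.3
Solving simultaneously: a = 4.65054, b = 3.08602.

4.65 kg product A, 3.09 kg product B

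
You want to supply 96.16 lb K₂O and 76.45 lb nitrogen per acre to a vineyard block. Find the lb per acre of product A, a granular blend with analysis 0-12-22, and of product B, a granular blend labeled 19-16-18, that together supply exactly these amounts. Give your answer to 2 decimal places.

107.88 lb product A, 402.37 lb product B

Per-acre balance (a = product A, b = product B):
K₂O: 0.22·a + 0.18·b = 96.16
N: 0·a + 0.19·b = 76.45
Solving simultaneously: a = 107.8804, b = 402.368.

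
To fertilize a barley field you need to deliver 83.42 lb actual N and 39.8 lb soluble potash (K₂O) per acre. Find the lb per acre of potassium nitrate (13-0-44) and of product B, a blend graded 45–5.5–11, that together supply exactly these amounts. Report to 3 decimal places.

47.544 lb potassium nitrate, 171.643 lb product B

Per-acre balance (a = potassium nitrate, b = product B):
N: 0.13·a + 0.45·b = 83.42
K₂O: 0.44·a + 0.11·b = 39.8
Eliminate a: (row1) − 0.13/0.44·(row2) → 0.4175·b = 71.6609, so b = 171.6429.
Back-substitute: a = (83.42 − 0.45·171.6429) / 0.13 = 47.5438.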